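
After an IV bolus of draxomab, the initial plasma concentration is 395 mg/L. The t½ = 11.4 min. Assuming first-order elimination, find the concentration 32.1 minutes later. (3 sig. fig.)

56.1 mg/L

k = ln 2 / 11.4 = 0.06080 min⁻¹
32.1 min is 2.816 half-lives, so C = 395 × (1/2)^2.816 = 395 × 0.1420 ≈ 56.1 mg/L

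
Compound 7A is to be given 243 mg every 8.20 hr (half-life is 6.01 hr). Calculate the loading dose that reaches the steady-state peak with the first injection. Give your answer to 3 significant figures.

k = ln 2 / 6.01 = 0.1153 hr⁻¹
Accumulation ratio R = 1 / (1 − e^(−kτ)) = 1 / (1 − e^(−0.1153×8.20)) = 1 / (1 − 0.3884) = 1.635
Loading dose = maintenance dose × R = 243 × 1.635 ≈ 397 mg

397 mg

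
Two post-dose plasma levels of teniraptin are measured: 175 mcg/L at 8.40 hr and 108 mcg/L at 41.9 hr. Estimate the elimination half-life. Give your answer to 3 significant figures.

48.1 hours

k = ln(C₁/C₂) / (t₂ − t₁) = ln(175/108) / (41.9 − 8.40)
  = 0.4827 / 33.50 = 0.01441 hr⁻¹
t½ = ln 2 / k = ln 2 / 0.01441 ≈ 48.1 hours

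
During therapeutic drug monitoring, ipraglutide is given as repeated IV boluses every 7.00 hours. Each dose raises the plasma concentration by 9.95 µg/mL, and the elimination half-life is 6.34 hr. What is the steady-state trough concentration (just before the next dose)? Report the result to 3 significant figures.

8.65 µg/mL

k = ln 2 / 6.34 = 0.1093 hr⁻¹
Fraction remaining after one interval: e^(−kτ) = e^(−0.1093 × 7.00) = 0.4652
R = 1 / (1 − 0.4652) = 1.870
Css,max = 9.95 × 1.870 = 18.60 µg/mL
Css,min = Css,max × e^(−kτ) = 18.60 × 0.4652 ≈ 8.65 µg/mL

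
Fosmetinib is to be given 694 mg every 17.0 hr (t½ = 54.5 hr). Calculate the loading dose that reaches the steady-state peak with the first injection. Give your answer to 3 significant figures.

k = ln 2 / 54.5 = 0.01272 hr⁻¹
Accumulation ratio R = 1 / (1 − e^(−kτ)) = 1 / (1 − e^(−0.01272×17.0)) = 1 / (1 − 0.8056) = 5.143
Loading dose = maintenance dose × R = 694 × 5.143 ≈ 3570 mg

3570 mg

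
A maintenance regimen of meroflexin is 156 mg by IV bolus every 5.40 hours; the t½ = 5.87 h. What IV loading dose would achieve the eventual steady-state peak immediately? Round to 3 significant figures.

k = ln 2 / 5.87 = 0.1181 h⁻¹
Accumulation ratio R = 1 / (1 − e^(−kτ)) = 1 / (1 − e^(−0.1181×5.40)) = 1 / (1 − 0.5285) = 2.121
Loading dose = maintenance dose × R = 156 × 2.121 ≈ 331 mg

331 mg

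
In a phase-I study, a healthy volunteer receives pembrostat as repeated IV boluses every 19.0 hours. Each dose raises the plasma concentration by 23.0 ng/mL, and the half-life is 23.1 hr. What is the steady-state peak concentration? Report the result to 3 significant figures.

k = ln 2 / 23.1 = 0.03001 hr⁻¹
Fraction remaining after one interval: e^(−kτ) = e^(−0.03001 × 19.0) = 0.5655
R = 1 / (1 − 0.5655) = 2.301
Css,max = 23.0 × 2.301 ≈ 52.9 ng/mL

52.9 ng/mL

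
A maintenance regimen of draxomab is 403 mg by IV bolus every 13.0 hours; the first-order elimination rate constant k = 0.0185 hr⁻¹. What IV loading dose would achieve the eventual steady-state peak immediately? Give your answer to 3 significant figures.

Accumulation ratio R = 1 / (1 − e^(−kτ)) = 1 / (1 − e^(−0.01850×13.0)) = 1 / (1 − 0.7862) = 4.678
Loading dose = maintenance dose × R = 403 × 4.678 ≈ 1890 mg

1890 mg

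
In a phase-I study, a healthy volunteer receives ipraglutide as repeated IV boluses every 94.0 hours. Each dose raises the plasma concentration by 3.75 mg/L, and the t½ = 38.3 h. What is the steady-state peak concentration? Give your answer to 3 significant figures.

k = ln 2 / 38.3 = 0.01810 h⁻¹
Fraction remaining after one interval: e^(−kτ) = e^(−0.01810 × 94.0) = 0.1825
R = 1 / (1 − 0.1825) = 1.223
Css,max = 3.75 × 1.223 ≈ 4.59 mg/L

4.59 mg/L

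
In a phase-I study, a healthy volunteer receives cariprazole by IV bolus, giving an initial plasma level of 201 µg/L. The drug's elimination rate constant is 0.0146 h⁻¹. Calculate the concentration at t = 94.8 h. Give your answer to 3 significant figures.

50.4 µg/L

C(t) = C₀ e^(−kt) = 201 × e^(−0.01460 × 94.8) = 201 × e^(−1.384) = 201 × 0.2506 ≈ 50.4 µg/L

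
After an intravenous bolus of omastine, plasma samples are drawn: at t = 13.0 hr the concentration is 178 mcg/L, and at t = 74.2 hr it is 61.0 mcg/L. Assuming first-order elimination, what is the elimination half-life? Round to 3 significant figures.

k = ln(C₁/C₂) / (t₂ − t₁) = ln(178/61.0) / (74.2 − 13.0)
  = 1.071 / 61.20 = 0.01750 hr⁻¹
t½ = ln 2 / k = ln 2 / 0.01750 ≈ 39.6 hours

39.6 hours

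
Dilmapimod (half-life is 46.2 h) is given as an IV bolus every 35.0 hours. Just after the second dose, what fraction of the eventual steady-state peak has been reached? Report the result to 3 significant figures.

0.650

k = ln 2 / 46.2 = 0.01500 h⁻¹
f_n = 1 − e^(−nkτ) = 1 − e^(−2 × 0.01500 × 35.0) = 1 − e^(−1.050) = 1 − 0.3499 ≈ 0.650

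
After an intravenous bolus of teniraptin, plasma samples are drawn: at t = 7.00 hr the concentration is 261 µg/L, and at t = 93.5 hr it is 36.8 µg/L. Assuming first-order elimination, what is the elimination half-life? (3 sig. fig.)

30.6 hours

k = ln(C₁/C₂) / (t₂ − t₁) = ln(261/36.8) / (93.5 − 7.00)
  = 1.959 / 86.50 = 0.02265 hr⁻¹
t½ = ln 2 / k = ln 2 / 0.02265 ≈ 30.6 hours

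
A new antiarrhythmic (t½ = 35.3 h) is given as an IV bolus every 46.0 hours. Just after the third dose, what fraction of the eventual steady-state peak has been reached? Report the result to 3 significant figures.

k = ln 2 / 35.3 = 0.01964 h⁻¹
f_n = 1 − e^(−nkτ) = 1 − e^(−3 × 0.01964 × 46.0) = 1 − e^(−2.710) = 1 − 0.06655 ≈ 0.933

0.933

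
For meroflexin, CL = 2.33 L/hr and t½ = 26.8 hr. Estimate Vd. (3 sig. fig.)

90.1 L

k = ln 2 / t½ = ln 2 / 26.8 = 0.02586 hr⁻¹
V = CL / k = 2.33 / 0.02586 ≈ 90.1 L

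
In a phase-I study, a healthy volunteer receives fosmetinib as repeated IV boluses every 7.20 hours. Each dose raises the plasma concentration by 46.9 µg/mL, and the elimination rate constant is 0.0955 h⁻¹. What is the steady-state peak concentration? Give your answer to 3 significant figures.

Fraction remaining after one interval: e^(−kτ) = e^(−0.09550 × 7.20) = 0.5028
R = 1 / (1 − 0.5028) = 2.011
Css,max = 46.9 × 2.011 ≈ 94.3 µg/mL

94.3 µg/mL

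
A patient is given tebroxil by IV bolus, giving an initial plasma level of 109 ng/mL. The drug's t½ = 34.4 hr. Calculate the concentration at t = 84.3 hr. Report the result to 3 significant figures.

19.9 ng/mL

k = ln 2 / 34.4 = 0.02015 hr⁻¹
C(t) = C₀ e^(−kt) = 109 × e^(−0.02015 × 84.3) = 109 × e^(−1.699) = 109 × 0.1829 ≈ 19.9 ng/mL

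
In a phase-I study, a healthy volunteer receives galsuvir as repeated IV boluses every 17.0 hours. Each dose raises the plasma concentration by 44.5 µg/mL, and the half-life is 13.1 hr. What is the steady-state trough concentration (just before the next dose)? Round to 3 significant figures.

k = ln 2 / 13.1 = 0.05291 hr⁻¹
Fraction remaining after one interval: e^(−kτ) = e^(−0.05291 × 17.0) = 0.4068
R = 1 / (1 − 0.4068) = 1.686
Css,max = 44.5 × 1.686 = 75.01 µg/mL
Css,min = Css,max × e^(−kτ) = 75.01 × 0.4068 ≈ 30.5 µg/mL

30.5 µg/mL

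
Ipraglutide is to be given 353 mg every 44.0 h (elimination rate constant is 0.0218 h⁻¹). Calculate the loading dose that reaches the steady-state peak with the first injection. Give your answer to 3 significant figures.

Accumulation ratio R = 1 / (1 − e^(−kτ)) = 1 / (1 − e^(−0.02180×44.0)) = 1 / (1 − 0.3832) = 1.621
Loading dose = maintenance dose × R = 353 × 1.621 ≈ 572 mg

572 mg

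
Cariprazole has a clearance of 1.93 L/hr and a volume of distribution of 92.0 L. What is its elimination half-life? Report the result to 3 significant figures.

33.0 hours

k = CL / V = 1.93 / 92.0 = 0.02098 hr⁻¹
t½ = ln 2 / k = ln 2 / 0.02098 ≈ 33.0 hours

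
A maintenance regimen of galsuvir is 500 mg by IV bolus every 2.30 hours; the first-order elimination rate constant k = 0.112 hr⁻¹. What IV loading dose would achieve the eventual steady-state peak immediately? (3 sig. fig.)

2200 mg

Accumulation ratio R = 1 / (1 − e^(−kτ)) = 1 / (1 − e^(−0.1120×2.30)) = 1 / (1 − 0.7729) = 4.403
Loading dose = maintenance dose × R = 500 × 4.403 ≈ 2200 mg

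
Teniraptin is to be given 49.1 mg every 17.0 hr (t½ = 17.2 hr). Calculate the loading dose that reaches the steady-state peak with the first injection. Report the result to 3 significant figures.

k = ln 2 / 17.2 = 0.04030 hr⁻¹
Accumulation ratio R = 1 / (1 − e^(−kτ)) = 1 / (1 − e^(−0.04030×17.0)) = 1 / (1 − 0.5040) = 2.016
Loading dose = maintenance dose × R = 49.1 × 2.016 ≈ 99.0 mg

99.0 mg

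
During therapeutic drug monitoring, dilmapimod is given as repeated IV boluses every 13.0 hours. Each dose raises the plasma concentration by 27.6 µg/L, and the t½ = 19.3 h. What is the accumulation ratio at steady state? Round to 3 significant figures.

k = ln 2 / 19.3 = 0.03591 h⁻¹
Fraction remaining after one interval: e^(−kτ) = e^(−0.03591 × 13.0) = 0.6270
R = 1 / (1 − 0.6270) = 1 / 0.3730 ≈ 2.68

2.68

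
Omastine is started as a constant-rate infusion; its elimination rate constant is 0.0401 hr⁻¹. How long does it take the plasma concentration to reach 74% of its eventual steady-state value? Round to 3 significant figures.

f = 1 − e^(−kt)  ⇒  t = −ln(1 − f) / k
t = −ln(1 − 0.74) / 0.04010 = 1.347 / 0.04010 ≈ 33.6 hours

33.6 hours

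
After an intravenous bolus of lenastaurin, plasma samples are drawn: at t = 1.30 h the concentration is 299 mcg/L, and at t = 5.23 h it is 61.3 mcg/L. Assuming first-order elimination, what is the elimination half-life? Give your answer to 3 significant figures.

1.72 hours

k = ln(C₁/C₂) / (t₂ − t₁) = ln(299/61.3) / (5.23 − 1.30)
  = 1.585 / 3.930 = 0.4032 h⁻¹
t½ = ln 2 / k = ln 2 / 0.4032 ≈ 1.72 hours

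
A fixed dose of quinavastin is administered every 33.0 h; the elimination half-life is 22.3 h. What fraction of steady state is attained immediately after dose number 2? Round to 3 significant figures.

0.871

k = ln 2 / 22.3 = 0.03108 h⁻¹
f_n = 1 − e^(−nkτ) = 1 − e^(−2 × 0.03108 × 33.0) = 1 − e^(−2.051) = 1 − 0.1285 ≈ 0.871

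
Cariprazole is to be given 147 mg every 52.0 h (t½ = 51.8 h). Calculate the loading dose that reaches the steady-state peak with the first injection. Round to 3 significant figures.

k = ln 2 / 51.8 = 0.01338 h⁻¹
Accumulation ratio R = 1 / (1 − e^(−kτ)) = 1 / (1 − e^(−0.01338×52.0)) = 1 / (1 − 0.4987) = 1.995
Loading dose = maintenance dose × R = 147 × 1.995 ≈ 293 mg

293 mg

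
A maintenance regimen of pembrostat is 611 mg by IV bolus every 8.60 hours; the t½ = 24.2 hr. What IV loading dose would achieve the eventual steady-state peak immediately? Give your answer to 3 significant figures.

k = ln 2 / 24.2 = 0.02864 hr⁻¹
Accumulation ratio R = 1 / (1 − e^(−kτ)) = 1 / (1 − e^(−0.02864×8.60)) = 1 / (1 − 0.7817) = 4.580
Loading dose = maintenance dose × R = 611 × 4.580 ≈ 2800 mg

2800 mg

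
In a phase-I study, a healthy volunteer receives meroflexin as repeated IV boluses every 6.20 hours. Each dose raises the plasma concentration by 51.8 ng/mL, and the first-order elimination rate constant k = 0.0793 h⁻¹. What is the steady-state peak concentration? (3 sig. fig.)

Fraction remaining after one interval: e^(−kτ) = e^(−0.07930 × 6.20) = 0.6116
R = 1 / (1 − 0.6116) = 2.575
Css,max = 51.8 × 2.575 ≈ 133 ng/mL

133 ng/mL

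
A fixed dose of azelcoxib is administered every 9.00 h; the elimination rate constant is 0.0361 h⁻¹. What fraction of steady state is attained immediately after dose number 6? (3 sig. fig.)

f_n = 1 − e^(−nkτ) = 1 − e^(−6 × 0.03610 × 9.00) = 1 − e^(−1.949) = 1 − 0.1424 ≈ 0.858

0.858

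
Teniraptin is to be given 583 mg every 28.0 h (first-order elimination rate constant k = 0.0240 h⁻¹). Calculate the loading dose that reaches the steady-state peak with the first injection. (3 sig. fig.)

1190 mg

Accumulation ratio R = 1 / (1 − e^(−kτ)) = 1 / (1 − e^(−0.02400×28.0)) = 1 / (1 − 0.5107) = 2.044
Loading dose = maintenance dose × R = 583 × 2.044 ≈ 1190 mg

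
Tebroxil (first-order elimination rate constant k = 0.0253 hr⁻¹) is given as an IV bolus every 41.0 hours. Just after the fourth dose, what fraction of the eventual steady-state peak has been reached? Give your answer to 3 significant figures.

f_n = 1 − e^(−nkτ) = 1 − e^(−4 × 0.02530 × 41.0) = 1 − e^(−4.149) = 1 − 0.01578 ≈ 0.984

0.984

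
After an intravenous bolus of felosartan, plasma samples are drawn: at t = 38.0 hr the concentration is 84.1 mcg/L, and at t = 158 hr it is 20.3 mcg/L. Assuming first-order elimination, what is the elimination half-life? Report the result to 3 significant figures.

58.5 hours

k = ln(C₁/C₂) / (t₂ − t₁) = ln(84.1/20.3) / (158 − 38.0)
  = 1.421 / 120.0 = 0.01184 hr⁻¹
t½ = ln 2 / k = ln 2 / 0.01184 ≈ 58.5 hours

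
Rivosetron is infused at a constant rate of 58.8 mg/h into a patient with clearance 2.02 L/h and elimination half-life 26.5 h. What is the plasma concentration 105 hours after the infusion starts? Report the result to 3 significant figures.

27.2 µg/mL

Css = rate / CL = 58.8 / 2.02 = 29.11 µg/mL
k = ln 2 / 26.5 = 0.02616 h⁻¹
C(t) = Css (1 − e^(−kt)) = 29.11 × (1 − e^(−2.746)) = 29.11 × 0.9358 ≈ 27.2 µg/mL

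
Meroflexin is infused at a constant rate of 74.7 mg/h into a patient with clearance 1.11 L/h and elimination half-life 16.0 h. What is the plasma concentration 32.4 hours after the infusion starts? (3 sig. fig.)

Css = rate / CL = 74.7 / 1.11 = 67.30 mg/L
k = ln 2 / 16.0 = 0.04332 h⁻¹
C(t) = Css (1 − e^(−kt)) = 67.30 × (1 − e^(−1.404)) = 67.30 × 0.7543 ≈ 50.8 mg/L

50.8 mg/L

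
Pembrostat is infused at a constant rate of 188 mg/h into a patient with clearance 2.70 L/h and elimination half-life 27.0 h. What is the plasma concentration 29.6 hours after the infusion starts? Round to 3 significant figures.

37.1 mg/L

Css = rate / CL = 188 / 2.70 = 69.63 mg/L
k = ln 2 / 27.0 = 0.02567 h⁻¹
C(t) = Css (1 − e^(−kt)) = 69.63 × (1 − e^(−0.7599)) = 69.63 × 0.5323 ≈ 37.1 mg/L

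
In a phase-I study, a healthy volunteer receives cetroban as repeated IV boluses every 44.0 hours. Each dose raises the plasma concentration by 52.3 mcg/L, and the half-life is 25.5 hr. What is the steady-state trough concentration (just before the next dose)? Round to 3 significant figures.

k = ln 2 / 25.5 = 0.02718 hr⁻¹
Fraction remaining after one interval: e^(−kτ) = e^(−0.02718 × 44.0) = 0.3024
R = 1 / (1 − 0.3024) = 1.433
Css,max = 52.3 × 1.433 = 74.97 mcg/L
Css,min = Css,max × e^(−kτ) = 74.97 × 0.3024 ≈ 22.7 mcg/L

22.7 mcg/L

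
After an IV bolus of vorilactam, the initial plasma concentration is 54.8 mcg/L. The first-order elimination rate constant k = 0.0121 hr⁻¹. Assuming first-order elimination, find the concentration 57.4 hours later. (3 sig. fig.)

27.4 mcg/L

C(t) = C₀ e^(−kt) = 54.8 × e^(−0.01210 × 57.4) = 54.8 × e^(−0.6945) = 54.8 × 0.4993 ≈ 27.4 mcg/L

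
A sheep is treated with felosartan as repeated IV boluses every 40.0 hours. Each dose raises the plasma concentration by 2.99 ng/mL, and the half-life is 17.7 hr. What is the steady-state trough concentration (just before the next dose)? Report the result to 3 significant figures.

k = ln 2 / 17.7 = 0.03916 hr⁻¹
Fraction remaining after one interval: e^(−kτ) = e^(−0.03916 × 40.0) = 0.2088
R = 1 / (1 − 0.2088) = 1.264
Css,max = 2.99 × 1.264 = 3.779 ng/mL
Css,min = Css,max × e^(−kτ) = 3.779 × 0.2088 ≈ 0.789 ng/mL

0.789 ng/mL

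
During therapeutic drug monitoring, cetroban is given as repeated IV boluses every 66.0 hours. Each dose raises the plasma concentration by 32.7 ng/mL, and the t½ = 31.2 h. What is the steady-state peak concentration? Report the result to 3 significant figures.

k = ln 2 / 31.2 = 0.02222 h⁻¹
Fraction remaining after one interval: e^(−kτ) = e^(−0.02222 × 66.0) = 0.2308
R = 1 / (1 − 0.2308) = 1.300
Css,max = 32.7 × 1.300 ≈ 42.5 ng/mL

42.5 ng/mL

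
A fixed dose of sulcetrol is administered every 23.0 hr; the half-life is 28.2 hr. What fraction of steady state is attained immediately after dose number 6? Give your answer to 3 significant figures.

k = ln 2 / 28.2 = 0.02458 hr⁻¹
f_n = 1 − e^(−nkτ) = 1 − e^(−6 × 0.02458 × 23.0) = 1 − e^(−3.392) = 1 − 0.03364 ≈ 0.966

0.966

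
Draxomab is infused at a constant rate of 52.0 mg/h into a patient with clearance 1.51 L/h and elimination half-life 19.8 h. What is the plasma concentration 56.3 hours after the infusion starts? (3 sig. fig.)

29.6 mg/L

Css = rate / CL = 52.0 / 1.51 = 34.44 mg/L
k = ln 2 / 19.8 = 0.03501 h⁻¹
C(t) = Css (1 − e^(−kt)) = 34.44 × (1 − e^(−1.971)) = 34.44 × 0.8607 ≈ 29.6 mg/L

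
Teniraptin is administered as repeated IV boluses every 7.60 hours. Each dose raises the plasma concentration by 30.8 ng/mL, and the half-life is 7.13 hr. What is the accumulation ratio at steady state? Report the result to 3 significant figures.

k = ln 2 / 7.13 = 0.09722 hr⁻¹
Fraction remaining after one interval: e^(−kτ) = e^(−0.09722 × 7.60) = 0.4777
R = 1 / (1 − 0.4777) = 1 / 0.5223 ≈ 1.91

1.91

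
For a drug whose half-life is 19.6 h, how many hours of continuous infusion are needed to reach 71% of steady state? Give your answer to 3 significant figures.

35.0 hours

k = ln 2 / 19.6 = 0.03536 h⁻¹
f = 1 − e^(−kt)  ⇒  t = −ln(1 − f) / k
t = −ln(1 − 0.71) / 0.03536 = 1.238 / 0.03536 ≈ 35.0 hours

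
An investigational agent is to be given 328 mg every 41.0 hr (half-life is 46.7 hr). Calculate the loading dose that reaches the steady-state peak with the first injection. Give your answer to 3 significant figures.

720 mg

k = ln 2 / 46.7 = 0.01484 hr⁻¹
Accumulation ratio R = 1 / (1 − e^(−kτ)) = 1 / (1 − e^(−0.01484×41.0)) = 1 / (1 − 0.5441) = 2.194
Loading dose = maintenance dose × R = 328 × 2.194 ≈ 720 mg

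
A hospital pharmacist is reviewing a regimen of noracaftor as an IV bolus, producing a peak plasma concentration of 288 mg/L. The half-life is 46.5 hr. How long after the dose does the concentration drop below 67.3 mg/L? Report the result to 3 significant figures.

97.5 hours

k = ln 2 / 46.5 = 0.01491 hr⁻¹
C(t) = C₀ e^(−kt)  ⇒  t = ln(C₀/C) / k
t = ln(288/67.3) / 0.01491 = 1.454 / 0.01491 ≈ 97.5 hours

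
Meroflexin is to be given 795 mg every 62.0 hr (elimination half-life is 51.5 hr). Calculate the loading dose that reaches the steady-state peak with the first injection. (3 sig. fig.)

1400 mg

k = ln 2 / 51.5 = 0.01346 hr⁻¹
Accumulation ratio R = 1 / (1 − e^(−kτ)) = 1 / (1 − e^(−0.01346×62.0)) = 1 / (1 − 0.4341) = 1.767
Loading dose = maintenance dose × R = 795 × 1.767 ≈ 1400 mg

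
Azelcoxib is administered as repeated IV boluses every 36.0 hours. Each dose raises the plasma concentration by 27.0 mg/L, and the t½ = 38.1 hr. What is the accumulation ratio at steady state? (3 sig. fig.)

2.08

k = ln 2 / 38.1 = 0.01819 hr⁻¹
Fraction remaining after one interval: e^(−kτ) = e^(−0.01819 × 36.0) = 0.5195
R = 1 / (1 − 0.5195) = 1 / 0.4805 ≈ 2.08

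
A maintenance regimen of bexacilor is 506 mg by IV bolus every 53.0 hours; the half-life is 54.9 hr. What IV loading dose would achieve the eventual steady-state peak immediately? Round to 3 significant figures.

1040 mg

k = ln 2 / 54.9 = 0.01263 hr⁻¹
Accumulation ratio R = 1 / (1 − e^(−kτ)) = 1 / (1 − e^(−0.01263×53.0)) = 1 / (1 − 0.5121) = 2.050
Loading dose = maintenance dose × R = 506 × 2.050 ≈ 1040 mg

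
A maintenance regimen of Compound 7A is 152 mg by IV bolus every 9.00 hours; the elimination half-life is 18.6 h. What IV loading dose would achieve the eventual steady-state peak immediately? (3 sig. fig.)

k = ln 2 / 18.6 = 0.03727 h⁻¹
Accumulation ratio R = 1 / (1 − e^(−kτ)) = 1 / (1 − e^(−0.03727×9.00)) = 1 / (1 − 0.7151) = 3.509
Loading dose = maintenance dose × R = 152 × 3.509 ≈ 533 mg

533 mg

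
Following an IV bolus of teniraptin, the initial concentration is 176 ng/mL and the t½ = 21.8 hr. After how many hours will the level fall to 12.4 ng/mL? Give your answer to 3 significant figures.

k = ln 2 / 21.8 = 0.03180 hr⁻¹
C(t) = C₀ e^(−kt)  ⇒  t = ln(C₀/C) / k
t = ln(176/12.4) / 0.03180 = 2.653 / 0.03180 ≈ 83.4 hours

83.4 hours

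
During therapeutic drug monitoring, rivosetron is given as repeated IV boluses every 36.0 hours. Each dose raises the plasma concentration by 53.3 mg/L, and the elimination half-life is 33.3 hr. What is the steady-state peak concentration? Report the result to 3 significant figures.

k = ln 2 / 33.3 = 0.02082 hr⁻¹
Fraction remaining after one interval: e^(−kτ) = e^(−0.02082 × 36.0) = 0.4727
R = 1 / (1 − 0.4727) = 1.896
Css,max = 53.3 × 1.896 ≈ 101 mg/L

101 mg/L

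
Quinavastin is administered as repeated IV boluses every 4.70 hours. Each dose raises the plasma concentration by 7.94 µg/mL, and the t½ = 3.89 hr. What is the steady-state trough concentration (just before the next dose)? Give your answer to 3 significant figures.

k = ln 2 / 3.89 = 0.1782 hr⁻¹
Fraction remaining after one interval: e^(−kτ) = e^(−0.1782 × 4.70) = 0.4328
R = 1 / (1 − 0.4328) = 1.763
Css,max = 7.94 × 1.763 = 14.00 µg/mL
Css,min = Css,max × e^(−kτ) = 14.00 × 0.4328 ≈ 6.06 µg/mL

6.06 µg/mL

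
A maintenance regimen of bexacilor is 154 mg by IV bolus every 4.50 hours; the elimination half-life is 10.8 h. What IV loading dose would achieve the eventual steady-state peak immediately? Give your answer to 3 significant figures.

k = ln 2 / 10.8 = 0.06418 h⁻¹
Accumulation ratio R = 1 / (1 − e^(−kτ)) = 1 / (1 − e^(−0.06418×4.50)) = 1 / (1 − 0.7492) = 3.987
Loading dose = maintenance dose × R = 154 × 3.987 ≈ 614 mg

614 mg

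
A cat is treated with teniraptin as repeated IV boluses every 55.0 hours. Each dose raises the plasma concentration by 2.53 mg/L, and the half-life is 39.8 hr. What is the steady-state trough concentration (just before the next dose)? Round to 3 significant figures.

k = ln 2 / 39.8 = 0.01742 hr⁻¹
Fraction remaining after one interval: e^(−kτ) = e^(−0.01742 × 55.0) = 0.3837
R = 1 / (1 − 0.3837) = 1.623
Css,max = 2.53 × 1.623 = 4.105 mg/L
Css,min = Css,max × e^(−kτ) = 4.105 × 0.3837 ≈ 1.58 mg/L

1.58 mg/L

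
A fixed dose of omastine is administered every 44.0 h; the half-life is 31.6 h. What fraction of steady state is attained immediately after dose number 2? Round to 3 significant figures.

0.855

k = ln 2 / 31.6 = 0.02194 h⁻¹
f_n = 1 − e^(−nkτ) = 1 − e^(−2 × 0.02194 × 44.0) = 1 − e^(−1.930) = 1 − 0.1451 ≈ 0.855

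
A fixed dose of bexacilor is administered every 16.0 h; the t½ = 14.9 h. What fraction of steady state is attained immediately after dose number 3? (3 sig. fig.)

0.893

k = ln 2 / 14.9 = 0.04652 h⁻¹
f_n = 1 − e^(−nkτ) = 1 − e^(−3 × 0.04652 × 16.0) = 1 − e^(−2.233) = 1 − 0.1072 ≈ 0.893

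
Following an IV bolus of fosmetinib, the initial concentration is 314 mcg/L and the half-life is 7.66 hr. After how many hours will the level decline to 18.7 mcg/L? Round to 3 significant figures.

31.2 hours

k = ln 2 / 7.66 = 0.09049 hr⁻¹
C(t) = C₀ e^(−kt)  ⇒  t = ln(C₀/C) / k
t = ln(314/18.7) / 0.09049 = 2.821 / 0.09049 ≈ 31.2 hours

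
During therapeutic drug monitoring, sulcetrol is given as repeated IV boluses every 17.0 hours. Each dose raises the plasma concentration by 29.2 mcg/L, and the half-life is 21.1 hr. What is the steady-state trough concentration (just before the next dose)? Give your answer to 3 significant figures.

k = ln 2 / 21.1 = 0.03285 hr⁻¹
Fraction remaining after one interval: e^(−kτ) = e^(−0.03285 × 17.0) = 0.5721
R = 1 / (1 − 0.5721) = 2.337
Css,max = 29.2 × 2.337 = 68.24 mcg/L
Css,min = Css,max × e^(−kτ) = 68.24 × 0.5721 ≈ 39.0 mcg/L

39.0 mcg/L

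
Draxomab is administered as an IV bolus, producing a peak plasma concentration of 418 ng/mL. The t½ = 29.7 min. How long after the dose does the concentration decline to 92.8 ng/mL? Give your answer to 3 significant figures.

k = ln 2 / 29.7 = 0.02334 min⁻¹
C(t) = C₀ e^(−kt)  ⇒  t = ln(C₀/C) / k
t = ln(418/92.8) / 0.02334 = 1.505 / 0.02334 ≈ 64.5 minutes

64.5 minutes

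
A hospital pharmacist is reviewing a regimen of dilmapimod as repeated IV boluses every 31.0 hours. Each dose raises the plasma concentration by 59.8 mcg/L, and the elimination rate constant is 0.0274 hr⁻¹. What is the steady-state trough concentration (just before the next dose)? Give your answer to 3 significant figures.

44.7 mcg/L

Fraction remaining after one interval: e^(−kτ) = e^(−0.02740 × 31.0) = 0.4277
R = 1 / (1 − 0.4277) = 1.747
Css,max = 59.8 × 1.747 = 104.5 mcg/L
Css,min = Css,max × e^(−kτ) = 104.5 × 0.4277 ≈ 44.7 mcg/L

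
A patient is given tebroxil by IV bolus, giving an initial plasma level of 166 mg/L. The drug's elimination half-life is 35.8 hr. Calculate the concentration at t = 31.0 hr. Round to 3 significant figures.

k = ln 2 / 35.8 = 0.01936 hr⁻¹
C(t) = C₀ e^(−kt) = 166 × e^(−0.01936 × 31.0) = 166 × e^(−0.6002) = 166 × 0.5487 ≈ 91.1 mg/L

91.1 mg/L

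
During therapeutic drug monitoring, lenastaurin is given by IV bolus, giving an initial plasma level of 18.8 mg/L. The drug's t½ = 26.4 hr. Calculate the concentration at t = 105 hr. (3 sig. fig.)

1.19 mg/L

k = ln 2 / 26.4 = 0.02626 hr⁻¹
C(t) = C₀ e^(−kt) = 18.8 × e^(−0.02626 × 105) = 18.8 × e^(−2.757) = 18.8 × 0.06349 ≈ 1.19 mg/L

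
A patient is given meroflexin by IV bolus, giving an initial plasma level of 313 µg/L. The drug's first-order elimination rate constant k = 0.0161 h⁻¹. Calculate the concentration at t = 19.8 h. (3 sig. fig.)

C(t) = C₀ e^(−kt) = 313 × e^(−0.01610 × 19.8) = 313 × e^(−0.3188) = 313 × 0.7270 ≈ 228 µg/L

228 µg/L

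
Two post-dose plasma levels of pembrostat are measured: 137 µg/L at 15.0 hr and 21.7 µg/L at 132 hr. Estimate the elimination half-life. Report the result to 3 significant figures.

k = ln(C₁/C₂) / (t₂ − t₁) = ln(137/21.7) / (132 − 15.0)
  = 1.843 / 117.0 = 0.01575 hr⁻¹
t½ = ln 2 / k = ln 2 / 0.01575 ≈ 44.0 hours

44.0 hours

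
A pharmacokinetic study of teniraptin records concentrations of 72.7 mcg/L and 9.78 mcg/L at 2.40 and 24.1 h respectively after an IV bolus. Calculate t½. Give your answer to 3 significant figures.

k = ln(C₁/C₂) / (t₂ − t₁) = ln(72.7/9.78) / (24.1 − 2.40)
  = 2.006 / 21.70 = 0.09244 h⁻¹
t½ = ln 2 / k = ln 2 / 0.09244 ≈ 7.50 hours

7.50 hours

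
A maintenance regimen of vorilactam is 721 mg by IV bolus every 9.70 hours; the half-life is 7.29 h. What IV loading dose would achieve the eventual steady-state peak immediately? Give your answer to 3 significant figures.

1200 mg

k = ln 2 / 7.29 = 0.09508 h⁻¹
Accumulation ratio R = 1 / (1 − e^(−kτ)) = 1 / (1 − e^(−0.09508×9.70)) = 1 / (1 − 0.3976) = 1.660
Loading dose = maintenance dose × R = 721 × 1.660 ≈ 1200 mg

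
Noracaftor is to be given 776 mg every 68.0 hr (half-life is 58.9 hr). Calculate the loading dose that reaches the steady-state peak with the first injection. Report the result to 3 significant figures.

k = ln 2 / 58.9 = 0.01177 hr⁻¹
Accumulation ratio R = 1 / (1 − e^(−kτ)) = 1 / (1 − e^(−0.01177×68.0)) = 1 / (1 − 0.4492) = 1.816
Loading dose = maintenance dose × R = 776 × 1.816 ≈ 1410 mg

1410 mg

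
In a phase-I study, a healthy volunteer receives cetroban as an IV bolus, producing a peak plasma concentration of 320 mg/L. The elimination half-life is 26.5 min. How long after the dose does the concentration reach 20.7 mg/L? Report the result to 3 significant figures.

105 minutes

k = ln 2 / 26.5 = 0.02616 min⁻¹
C(t) = C₀ e^(−kt)  ⇒  t = ln(C₀/C) / k
t = ln(320/20.7) / 0.02616 = 2.738 / 0.02616 ≈ 105 minutes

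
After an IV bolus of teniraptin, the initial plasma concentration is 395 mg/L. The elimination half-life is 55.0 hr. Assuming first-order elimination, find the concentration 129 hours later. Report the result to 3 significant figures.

77.7 mg/L

k = ln 2 / 55.0 = 0.01260 hr⁻¹
129 hr is 2.345 half-lives, so C = 395 × (1/2)^2.345 = 395 × 0.1968 ≈ 77.7 mg/L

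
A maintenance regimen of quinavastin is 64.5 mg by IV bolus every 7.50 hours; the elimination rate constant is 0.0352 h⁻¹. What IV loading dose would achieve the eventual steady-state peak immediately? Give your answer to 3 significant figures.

Accumulation ratio R = 1 / (1 − e^(−kτ)) = 1 / (1 − e^(−0.03520×7.50)) = 1 / (1 − 0.7680) = 4.310
Loading dose = maintenance dose × R = 64.5 × 4.310 ≈ 278 mg

278 mg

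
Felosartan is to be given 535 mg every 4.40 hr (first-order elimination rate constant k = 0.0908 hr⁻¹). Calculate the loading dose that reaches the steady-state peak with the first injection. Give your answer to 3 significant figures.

Accumulation ratio R = 1 / (1 − e^(−kτ)) = 1 / (1 − e^(−0.09080×4.40)) = 1 / (1 − 0.6706) = 3.036
Loading dose = maintenance dose × R = 535 × 3.036 ≈ 1620 mg

1620 mg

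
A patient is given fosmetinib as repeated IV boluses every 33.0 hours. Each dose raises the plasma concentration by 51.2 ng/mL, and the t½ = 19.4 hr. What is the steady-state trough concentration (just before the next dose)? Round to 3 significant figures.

22.7 ng/mL

k = ln 2 / 19.4 = 0.03573 hr⁻¹
Fraction remaining after one interval: e^(−kτ) = e^(−0.03573 × 33.0) = 0.3076
R = 1 / (1 − 0.3076) = 1.444
Css,max = 51.2 × 1.444 = 73.94 ng/mL
Css,min = Css,max × e^(−kτ) = 73.94 × 0.3076 ≈ 22.7 ng/mL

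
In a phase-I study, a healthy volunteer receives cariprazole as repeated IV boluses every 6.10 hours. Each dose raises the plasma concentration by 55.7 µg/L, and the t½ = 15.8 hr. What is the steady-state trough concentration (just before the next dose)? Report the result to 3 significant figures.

k = ln 2 / 15.8 = 0.04387 hr⁻¹
Fraction remaining after one interval: e^(−kτ) = e^(−0.04387 × 6.10) = 0.7652
R = 1 / (1 − 0.7652) = 4.259
Css,max = 55.7 × 4.259 = 237.2 µg/L
Css,min = Css,max × e^(−kτ) = 237.2 × 0.7652 ≈ 182 µg/L

182 µg/L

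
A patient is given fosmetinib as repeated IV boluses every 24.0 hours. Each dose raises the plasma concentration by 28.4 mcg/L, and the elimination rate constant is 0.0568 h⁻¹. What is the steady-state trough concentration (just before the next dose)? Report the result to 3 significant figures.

Fraction remaining after one interval: e^(−kτ) = e^(−0.05680 × 24.0) = 0.2558
R = 1 / (1 − 0.2558) = 1.344
Css,max = 28.4 × 1.344 = 38.16 mcg/L
Css,min = Css,max × e^(−kτ) = 38.16 × 0.2558 ≈ 9.76 mcg/L

9.76 mcg/L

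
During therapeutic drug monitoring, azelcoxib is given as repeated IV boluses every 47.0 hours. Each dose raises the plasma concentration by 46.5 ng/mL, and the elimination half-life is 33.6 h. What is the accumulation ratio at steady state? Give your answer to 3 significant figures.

1.61

k = ln 2 / 33.6 = 0.02063 h⁻¹
Fraction remaining after one interval: e^(−kτ) = e^(−0.02063 × 47.0) = 0.3792
R = 1 / (1 − 0.3792) = 1 / 0.6208 ≈ 1.61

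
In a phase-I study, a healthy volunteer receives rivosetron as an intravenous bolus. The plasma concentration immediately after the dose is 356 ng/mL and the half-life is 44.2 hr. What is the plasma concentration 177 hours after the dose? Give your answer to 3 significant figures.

k = ln 2 / 44.2 = 0.01568 hr⁻¹
C(t) = C₀ e^(−kt) = 356 × e^(−0.01568 × 177) = 356 × e^(−2.776) = 356 × 0.06230 ≈ 22.2 ng/mL

22.2 ng/mL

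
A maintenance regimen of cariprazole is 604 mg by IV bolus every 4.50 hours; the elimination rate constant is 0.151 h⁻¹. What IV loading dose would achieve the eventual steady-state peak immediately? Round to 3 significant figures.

Accumulation ratio R = 1 / (1 − e^(−kτ)) = 1 / (1 − e^(−0.1510×4.50)) = 1 / (1 − 0.5069) = 2.028
Loading dose = maintenance dose × R = 604 × 2.028 ≈ 1220 mg

1220 mg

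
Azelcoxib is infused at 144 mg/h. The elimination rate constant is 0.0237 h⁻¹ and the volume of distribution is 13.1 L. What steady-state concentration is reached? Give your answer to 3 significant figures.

464 µg/mL

CL = k · V = 0.0237 × 13.1 = 0.3105 L/h
Css = rate / CL = 144 / 0.3105 ≈ 464 µg/mL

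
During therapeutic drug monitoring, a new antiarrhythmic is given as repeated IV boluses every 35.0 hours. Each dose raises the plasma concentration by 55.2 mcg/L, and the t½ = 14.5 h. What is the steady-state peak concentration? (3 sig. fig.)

68.0 mcg/L

k = ln 2 / 14.5 = 0.04780 h⁻¹
Fraction remaining after one interval: e^(−kτ) = e^(−0.04780 × 35.0) = 0.1877
R = 1 / (1 − 0.1877) = 1.231
Css,max = 55.2 × 1.231 ≈ 68.0 mcg/L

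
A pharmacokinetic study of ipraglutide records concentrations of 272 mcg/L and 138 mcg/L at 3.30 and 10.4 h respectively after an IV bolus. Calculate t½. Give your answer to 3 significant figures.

k = ln(C₁/C₂) / (t₂ − t₁) = ln(272/138) / (10.4 − 3.30)
  = 0.6785 / 7.100 = 0.09557 h⁻¹
t½ = ln 2 / k = ln 2 / 0.09557 ≈ 7.25 hours

7.25 hours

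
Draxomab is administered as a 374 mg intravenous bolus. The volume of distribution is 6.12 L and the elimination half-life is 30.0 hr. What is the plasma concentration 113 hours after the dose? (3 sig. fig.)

4.49 µg/mL

C₀ = dose / V = 374 / 6.12 = 61.11 µg/mL
k = ln 2 / 30.0 = 0.02310 hr⁻¹
C(t) = C₀ e^(−kt) = 61.11 × e^(−0.02310 × 113) = 61.11 × e^(−2.611) = 61.11 × 0.07347 ≈ 4.49 µg/mL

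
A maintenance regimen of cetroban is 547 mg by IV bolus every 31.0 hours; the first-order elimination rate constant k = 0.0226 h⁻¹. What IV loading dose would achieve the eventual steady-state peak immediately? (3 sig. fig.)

Accumulation ratio R = 1 / (1 − e^(−kτ)) = 1 / (1 − e^(−0.02260×31.0)) = 1 / (1 − 0.4963) = 1.985
Loading dose = maintenance dose × R = 547 × 1.985 ≈ 1090 mg

1090 mg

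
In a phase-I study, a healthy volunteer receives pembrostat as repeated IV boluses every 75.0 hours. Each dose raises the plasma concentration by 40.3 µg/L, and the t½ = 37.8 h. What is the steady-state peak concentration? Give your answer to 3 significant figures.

k = ln 2 / 37.8 = 0.01834 h⁻¹
Fraction remaining after one interval: e^(−kτ) = e^(−0.01834 × 75.0) = 0.2528
R = 1 / (1 − 0.2528) = 1.338
Css,max = 40.3 × 1.338 ≈ 53.9 µg/L

53.9 µg/L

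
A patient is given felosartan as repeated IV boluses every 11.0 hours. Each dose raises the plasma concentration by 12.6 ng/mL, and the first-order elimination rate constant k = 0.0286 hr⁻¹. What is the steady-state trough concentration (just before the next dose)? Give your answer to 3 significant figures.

Fraction remaining after one interval: e^(−kτ) = e^(−0.02860 × 11.0) = 0.7301
R = 1 / (1 − 0.7301) = 3.705
Css,max = 12.6 × 3.705 = 46.68 ng/mL
Css,min = Css,max × e^(−kτ) = 46.68 × 0.7301 ≈ 34.1 ng/mL

34.1 ng/mL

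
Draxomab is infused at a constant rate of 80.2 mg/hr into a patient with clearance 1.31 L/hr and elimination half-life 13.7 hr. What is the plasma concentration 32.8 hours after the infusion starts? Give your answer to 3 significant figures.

49.6 µg/mL

Css = rate / CL = 80.2 / 1.31 = 61.22 µg/mL
k = ln 2 / 13.7 = 0.05059 hr⁻¹
C(t) = Css (1 − e^(−kt)) = 61.22 × (1 − e^(−1.660)) = 61.22 × 0.8098 ≈ 49.6 µg/mL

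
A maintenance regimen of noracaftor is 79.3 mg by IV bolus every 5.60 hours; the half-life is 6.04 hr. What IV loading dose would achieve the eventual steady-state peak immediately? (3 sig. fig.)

k = ln 2 / 6.04 = 0.1148 hr⁻¹
Accumulation ratio R = 1 / (1 − e^(−kτ)) = 1 / (1 − e^(−0.1148×5.60)) = 1 / (1 − 0.5259) = 2.109
Loading dose = maintenance dose × R = 79.3 × 2.109 ≈ 167 mg

167 mg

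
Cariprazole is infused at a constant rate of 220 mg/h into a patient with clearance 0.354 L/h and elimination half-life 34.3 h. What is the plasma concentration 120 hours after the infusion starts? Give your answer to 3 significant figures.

566 µg/mL

Css = rate / CL = 220 / 0.354 = 621.5 µg/mL
k = ln 2 / 34.3 = 0.02021 h⁻¹
C(t) = Css (1 − e^(−kt)) = 621.5 × (1 − e^(−2.425)) = 621.5 × 0.9115 ≈ 566 µg/mL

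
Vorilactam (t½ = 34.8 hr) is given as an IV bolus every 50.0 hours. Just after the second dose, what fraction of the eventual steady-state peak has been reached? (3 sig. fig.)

k = ln 2 / 34.8 = 0.01992 hr⁻¹
f_n = 1 − e^(−nkτ) = 1 − e^(−2 × 0.01992 × 50.0) = 1 − e^(−1.992) = 1 − 0.1364 ≈ 0.864

0.864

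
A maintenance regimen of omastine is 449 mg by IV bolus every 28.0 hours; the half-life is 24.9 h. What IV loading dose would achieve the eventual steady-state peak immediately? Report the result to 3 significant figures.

829 mg

k = ln 2 / 24.9 = 0.02784 h⁻¹
Accumulation ratio R = 1 / (1 − e^(−kτ)) = 1 / (1 − e^(−0.02784×28.0)) = 1 / (1 − 0.4587) = 1.847
Loading dose = maintenance dose × R = 449 × 1.847 ≈ 829 mg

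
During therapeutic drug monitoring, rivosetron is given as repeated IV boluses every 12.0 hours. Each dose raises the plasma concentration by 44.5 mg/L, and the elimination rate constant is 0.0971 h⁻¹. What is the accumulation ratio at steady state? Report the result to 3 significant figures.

1.45

Fraction remaining after one interval: e^(−kτ) = e^(−0.09710 × 12.0) = 0.3119
R = 1 / (1 − 0.3119) = 1 / 0.6881 ≈ 1.45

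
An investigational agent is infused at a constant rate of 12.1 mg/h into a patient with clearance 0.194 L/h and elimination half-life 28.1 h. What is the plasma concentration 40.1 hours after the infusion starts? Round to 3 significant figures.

39.2 µg/mL

Css = rate / CL = 12.1 / 0.194 = 62.37 µg/mL
k = ln 2 / 28.1 = 0.02467 h⁻¹
C(t) = Css (1 − e^(−kt)) = 62.37 × (1 − e^(−0.9892)) = 62.37 × 0.6281 ≈ 39.2 µg/mL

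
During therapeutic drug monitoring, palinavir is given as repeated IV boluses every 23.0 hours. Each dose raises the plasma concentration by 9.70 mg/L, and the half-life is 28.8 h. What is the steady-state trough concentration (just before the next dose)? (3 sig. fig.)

k = ln 2 / 28.8 = 0.02407 h⁻¹
Fraction remaining after one interval: e^(−kτ) = e^(−0.02407 × 23.0) = 0.5749
R = 1 / (1 − 0.5749) = 2.352
Css,max = 9.70 × 2.352 = 22.82 mg/L
Css,min = Css,max × e^(−kτ) = 22.82 × 0.5749 ≈ 13.1 mg/L

13.1 mg/L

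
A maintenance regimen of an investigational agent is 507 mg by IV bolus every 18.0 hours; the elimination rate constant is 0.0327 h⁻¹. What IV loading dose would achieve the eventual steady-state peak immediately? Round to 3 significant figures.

Accumulation ratio R = 1 / (1 − e^(−kτ)) = 1 / (1 − e^(−0.03270×18.0)) = 1 / (1 − 0.5551) = 2.248
Loading dose = maintenance dose × R = 507 × 2.248 ≈ 1140 mg

1140 mg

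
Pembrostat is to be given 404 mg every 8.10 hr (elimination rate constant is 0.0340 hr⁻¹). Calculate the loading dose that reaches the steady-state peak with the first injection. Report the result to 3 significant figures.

1680 mg

Accumulation ratio R = 1 / (1 − e^(−kτ)) = 1 / (1 − e^(−0.03400×8.10)) = 1 / (1 − 0.7593) = 4.154
Loading dose = maintenance dose × R = 404 × 4.154 ≈ 1680 mg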